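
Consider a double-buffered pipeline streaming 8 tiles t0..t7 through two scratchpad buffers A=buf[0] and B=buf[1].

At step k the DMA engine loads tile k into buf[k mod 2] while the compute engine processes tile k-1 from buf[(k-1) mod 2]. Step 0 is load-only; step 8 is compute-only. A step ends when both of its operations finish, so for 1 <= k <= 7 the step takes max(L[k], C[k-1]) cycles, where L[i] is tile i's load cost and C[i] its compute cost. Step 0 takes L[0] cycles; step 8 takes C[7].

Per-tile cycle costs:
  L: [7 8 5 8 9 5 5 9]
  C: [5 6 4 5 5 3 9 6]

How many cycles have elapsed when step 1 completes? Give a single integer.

end_cycle[1] = 15

  0. 7=7c; end=7; A:t0 B:-
  1. max(8,5)=8c; end=15; A:t0 B:t1
  2. max(5,6)=6c; end=21; A:t2 B:t1
  3. max(8,4)=8c; end=29; A:t2 B:t3
  4. max(9,5)=9c; end=38; A:t4 B:t3
  5. max(5,5)=5c; end=43; A:t4 B:t5
  6. max(5,3)=5c; end=48; A:t6 B:t5
  7. max(9,9)=9c; end=57; A:t6 B:t7
  8. 6=6c; end=63; A:t6 B:t7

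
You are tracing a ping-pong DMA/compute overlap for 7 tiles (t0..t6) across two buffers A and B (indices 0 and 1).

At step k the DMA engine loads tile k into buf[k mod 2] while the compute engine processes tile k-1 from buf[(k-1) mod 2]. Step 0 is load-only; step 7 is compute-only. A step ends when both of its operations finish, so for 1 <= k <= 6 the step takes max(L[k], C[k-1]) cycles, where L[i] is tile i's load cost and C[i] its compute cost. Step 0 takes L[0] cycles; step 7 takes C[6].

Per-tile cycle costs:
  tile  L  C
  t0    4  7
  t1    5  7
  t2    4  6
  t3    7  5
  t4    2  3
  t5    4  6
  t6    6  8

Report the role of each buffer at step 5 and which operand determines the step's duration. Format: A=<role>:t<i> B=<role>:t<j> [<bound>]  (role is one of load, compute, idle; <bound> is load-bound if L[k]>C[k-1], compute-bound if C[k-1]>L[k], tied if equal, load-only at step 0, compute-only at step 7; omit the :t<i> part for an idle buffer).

  0. 4=4c; end=4; A:t0 B:-
  1. max(5,7)=7c; end=11; A:t0 B:t1
  2. max(4,7)=7c; end=18; A:t2 B:t1
  3. max(7,6)=7c; end=25; A:t2 B:t3
  4. max(2,5)=5c; end=30; A:t4 B:t3
  5. max(4,3)=4c; end=34; A:t4 B:t5
  6. max(6,6)=6c; end=40; A:t6 B:t5
  7. 8=8c; end=48; A:t6 B:t5

step 5: A=compute:t4 B=load:t5 [load-bound]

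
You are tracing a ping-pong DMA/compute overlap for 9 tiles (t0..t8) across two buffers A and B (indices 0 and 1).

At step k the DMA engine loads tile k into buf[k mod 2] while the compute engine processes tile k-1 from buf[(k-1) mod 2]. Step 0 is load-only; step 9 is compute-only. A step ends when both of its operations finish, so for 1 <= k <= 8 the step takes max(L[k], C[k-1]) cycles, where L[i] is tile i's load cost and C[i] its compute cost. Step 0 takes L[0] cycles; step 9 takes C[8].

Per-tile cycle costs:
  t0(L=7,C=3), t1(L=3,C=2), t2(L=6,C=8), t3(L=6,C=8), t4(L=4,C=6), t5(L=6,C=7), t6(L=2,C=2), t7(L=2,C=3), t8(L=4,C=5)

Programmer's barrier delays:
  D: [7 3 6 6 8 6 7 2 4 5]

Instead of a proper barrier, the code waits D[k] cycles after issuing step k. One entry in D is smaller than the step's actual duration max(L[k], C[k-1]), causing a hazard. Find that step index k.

hazard at step 3

[0] required=L[0]=7=7 vs D=7 ok
[1] required=max(L[1]=3,C[0]=3)=3 vs D=3 ok
[2] required=max(L[2]=6,C[1]=2)=6 vs D=6 ok
[3] required=max(L[3]=6,C[2]=8)=8 vs D=6 SHORT
[4] required=max(L[4]=4,C[3]=8)=8 vs D=8 ok
[5] required=max(L[5]=6,C[4]=6)=6 vs D=6 ok
[6] required=max(L[6]=2,C[5]=7)=7 vs D=7 ok
[7] required=max(L[7]=2,C[6]=2)=2 vs D=2 ok
[8] required=max(L[8]=4,C[7]=3)=4 vs D=4 ok
[9] required=C[8]=5=5 vs D=5 ok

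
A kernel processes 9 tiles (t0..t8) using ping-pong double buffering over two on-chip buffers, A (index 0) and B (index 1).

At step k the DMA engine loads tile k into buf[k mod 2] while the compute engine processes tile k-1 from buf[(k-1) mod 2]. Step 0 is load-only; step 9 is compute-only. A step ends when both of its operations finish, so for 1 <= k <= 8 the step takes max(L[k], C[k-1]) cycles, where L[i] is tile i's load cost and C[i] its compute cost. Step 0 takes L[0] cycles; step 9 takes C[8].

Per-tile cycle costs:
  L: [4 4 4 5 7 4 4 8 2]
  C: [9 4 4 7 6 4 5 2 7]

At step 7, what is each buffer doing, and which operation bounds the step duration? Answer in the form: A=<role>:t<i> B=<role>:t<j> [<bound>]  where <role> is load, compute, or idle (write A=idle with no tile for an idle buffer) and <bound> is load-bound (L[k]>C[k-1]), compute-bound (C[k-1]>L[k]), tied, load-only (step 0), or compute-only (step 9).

step 7: A=compute:t6 B=load:t7 [load-bound]

  0. 4=4c; end=4; A:t0 B:-
  1. max(4,9)=9c; end=13; A:t0 B:t1
  2. max(4,4)=4c; end=17; A:t2 B:t1
  3. max(5,4)=5c; end=22; A:t2 B:t3
  4. max(7,7)=7c; end=29; A:t4 B:t3
  5. max(4,6)=6c; end=35; A:t4 B:t5
  6. max(4,4)=4c; end=39; A:t6 B:t5
  7. max(8,5)=8c; end=47; A:t6 B:t7
  8. max(2,2)=2c; end=49; A:t8 B:t7
  9. 7=7c; end=56; A:t8 B:t7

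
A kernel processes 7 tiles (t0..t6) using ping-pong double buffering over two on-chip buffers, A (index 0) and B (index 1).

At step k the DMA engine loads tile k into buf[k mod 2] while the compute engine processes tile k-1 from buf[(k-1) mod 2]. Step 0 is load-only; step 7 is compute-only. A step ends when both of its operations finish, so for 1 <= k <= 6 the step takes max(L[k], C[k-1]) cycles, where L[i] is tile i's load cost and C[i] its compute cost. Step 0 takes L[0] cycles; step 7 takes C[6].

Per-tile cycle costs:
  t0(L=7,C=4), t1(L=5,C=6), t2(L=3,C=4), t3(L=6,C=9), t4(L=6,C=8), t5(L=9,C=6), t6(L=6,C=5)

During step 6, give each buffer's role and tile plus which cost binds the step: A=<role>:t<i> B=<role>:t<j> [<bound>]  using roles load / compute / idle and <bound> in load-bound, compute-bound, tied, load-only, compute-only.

step 0: L[0]=7 → dur=7, Σ=7 | A=load:t0 B=idle [load-only]
step 1: L[1]=5 C[0]=4 → dur=5, Σ=12 | A=compute:t0 B=load:t1 [load-bound]
step 2: L[2]=3 C[1]=6 → dur=6, Σ=18 | A=load:t2 B=compute:t1 [compute-bound]
step 3: L[3]=6 C[2]=4 → dur=6, Σ=24 | A=compute:t2 B=load:t3 [load-bound]
step 4: L[4]=6 C[3]=9 → dur=9, Σ=33 | A=load:t4 B=compute:t3 [compute-bound]
step 5: L[5]=9 C[4]=8 → dur=9, Σ=42 | A=compute:t4 B=load:t5 [load-bound]
step 6: L[6]=6 C[5]=6 → dur=6, Σ=48 | A=load:t6 B=compute:t5 [tied]
step 7: C[6]=5 → dur=5, Σ=53 | A=compute:t6 B=idle [compute-only]

step 6: A=load:t6 B=compute:t5 [tied]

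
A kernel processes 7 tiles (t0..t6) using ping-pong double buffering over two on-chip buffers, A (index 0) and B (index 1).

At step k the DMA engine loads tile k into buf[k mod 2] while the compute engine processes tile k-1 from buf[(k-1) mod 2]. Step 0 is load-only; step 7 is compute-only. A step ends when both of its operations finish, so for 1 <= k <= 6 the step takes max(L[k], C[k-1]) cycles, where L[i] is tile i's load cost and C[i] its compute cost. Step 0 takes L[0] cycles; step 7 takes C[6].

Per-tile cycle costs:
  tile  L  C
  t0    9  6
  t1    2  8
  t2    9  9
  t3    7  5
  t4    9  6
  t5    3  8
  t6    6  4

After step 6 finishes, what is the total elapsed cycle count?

step 0: L[0]=9 → dur=9, Σ=9 | A=load:t0 B=idle [load-only]
step 1: L[1]=2 C[0]=6 → dur=6, Σ=15 | A=compute:t0 B=load:t1 [compute-bound]
step 2: L[2]=9 C[1]=8 → dur=9, Σ=24 | A=load:t2 B=compute:t1 [load-bound]
step 3: L[3]=7 C[2]=9 → dur=9, Σ=33 | A=compute:t2 B=load:t3 [compute-bound]
step 4: L[4]=9 C[3]=5 → dur=9, Σ=42 | A=load:t4 B=compute:t3 [load-bound]
step 5: L[5]=3 C[4]=6 → dur=6, Σ=48 | A=compute:t4 B=load:t5 [compute-bound]
step 6: L[6]=6 C[5]=8 → dur=8, Σ=56 | A=load:t6 B=compute:t5 [compute-bound]
step 7: C[6]=4 → dur=4, Σ=60 | A=compute:t6 B=idle [compute-only]

end_cycle[6] = 56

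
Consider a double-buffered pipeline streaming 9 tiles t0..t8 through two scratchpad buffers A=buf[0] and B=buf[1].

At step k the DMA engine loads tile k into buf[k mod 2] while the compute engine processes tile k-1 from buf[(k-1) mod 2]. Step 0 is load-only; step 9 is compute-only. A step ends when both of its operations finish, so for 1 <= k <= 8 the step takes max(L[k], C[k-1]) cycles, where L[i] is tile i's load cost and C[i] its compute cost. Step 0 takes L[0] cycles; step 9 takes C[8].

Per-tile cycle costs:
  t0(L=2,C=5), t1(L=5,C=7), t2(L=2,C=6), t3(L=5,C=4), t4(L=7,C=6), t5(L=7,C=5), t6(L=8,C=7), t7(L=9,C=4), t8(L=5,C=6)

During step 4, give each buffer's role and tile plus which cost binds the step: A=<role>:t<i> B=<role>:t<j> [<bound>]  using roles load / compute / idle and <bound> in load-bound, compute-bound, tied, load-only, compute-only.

step 4: A=load:t4 B=compute:t3 [load-bound]

k=0 load=t0/2c comp=- wait=2 total=2
k=1 load=t1/5c comp=t0/5c wait=5 total=7
k=2 load=t2/2c comp=t1/7c wait=7 total=14
k=3 load=t3/5c comp=t2/6c wait=6 total=20
k=4 load=t4/7c comp=t3/4c wait=7 total=27
k=5 load=t5/7c comp=t4/6c wait=7 total=34
k=6 load=t6/8c comp=t5/5c wait=8 total=42
k=7 load=t7/9c comp=t6/7c wait=9 total=51
k=8 load=t8/5c comp=t7/4c wait=5 total=56
k=9 load=- comp=t8/6c wait=6 total=62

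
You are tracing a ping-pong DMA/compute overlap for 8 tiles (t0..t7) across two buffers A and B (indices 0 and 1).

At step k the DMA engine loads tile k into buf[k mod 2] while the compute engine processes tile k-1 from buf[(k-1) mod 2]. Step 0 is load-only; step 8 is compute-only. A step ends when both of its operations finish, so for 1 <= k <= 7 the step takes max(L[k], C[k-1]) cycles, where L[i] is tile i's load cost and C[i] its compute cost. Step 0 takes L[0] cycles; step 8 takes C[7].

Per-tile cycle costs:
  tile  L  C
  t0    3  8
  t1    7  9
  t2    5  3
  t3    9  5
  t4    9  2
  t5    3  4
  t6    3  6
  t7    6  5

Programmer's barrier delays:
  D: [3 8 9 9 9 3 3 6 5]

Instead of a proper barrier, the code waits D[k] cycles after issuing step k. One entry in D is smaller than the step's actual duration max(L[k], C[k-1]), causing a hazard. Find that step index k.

hazard at step 6

step 0: need L[0]=3 = 3; D[0]=3 ok
step 1: need max(L[1]=7,C[0]=8) = 8; D[1]=8 ok
step 2: need max(L[2]=5,C[1]=9) = 9; D[2]=9 ok
step 3: need max(L[3]=9,C[2]=3) = 9; D[3]=9 ok
step 4: need max(L[4]=9,C[3]=5) = 9; D[4]=9 ok
step 5: need max(L[5]=3,C[4]=2) = 3; D[5]=3 ok
step 6: need max(L[6]=3,C[5]=4) = 4; D[6]=3 SHORT
step 7: need max(L[7]=6,C[6]=6) = 6; D[7]=6 ok
step 8: need C[7]=5 = 5; D[8]=5 ok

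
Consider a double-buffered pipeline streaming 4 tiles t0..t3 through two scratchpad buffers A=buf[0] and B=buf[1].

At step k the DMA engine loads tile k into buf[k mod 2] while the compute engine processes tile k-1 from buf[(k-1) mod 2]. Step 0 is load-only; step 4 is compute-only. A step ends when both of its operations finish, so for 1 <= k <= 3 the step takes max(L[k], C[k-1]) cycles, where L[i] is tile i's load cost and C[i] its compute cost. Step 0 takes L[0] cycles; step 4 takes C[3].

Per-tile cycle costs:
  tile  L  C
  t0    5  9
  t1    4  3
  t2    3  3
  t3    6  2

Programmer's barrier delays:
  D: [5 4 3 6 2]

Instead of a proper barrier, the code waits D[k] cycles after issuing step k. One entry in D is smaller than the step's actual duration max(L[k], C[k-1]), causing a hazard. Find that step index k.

step 0: need L[0]=5 = 5; D[0]=5 ok
step 1: need max(L[1]=4,C[0]=9) = 9; D[1]=4 SHORT
step 2: need max(L[2]=3,C[1]=3) = 3; D[2]=3 ok
step 3: need max(L[3]=6,C[2]=3) = 6; D[3]=6 ok
step 4: need C[3]=2 = 2; D[4]=2 ok

hazard at step 1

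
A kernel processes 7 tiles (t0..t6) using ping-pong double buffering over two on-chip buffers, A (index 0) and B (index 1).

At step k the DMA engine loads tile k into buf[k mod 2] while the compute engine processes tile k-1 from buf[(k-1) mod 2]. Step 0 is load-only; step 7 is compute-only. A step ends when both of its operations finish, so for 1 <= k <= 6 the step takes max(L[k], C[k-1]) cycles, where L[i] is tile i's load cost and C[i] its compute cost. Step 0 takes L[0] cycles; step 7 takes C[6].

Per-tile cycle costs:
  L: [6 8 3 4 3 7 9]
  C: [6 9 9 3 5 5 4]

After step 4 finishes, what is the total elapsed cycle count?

step 0: L[0]=6 → dur=6, Σ=6 | A=load:t0 B=idle [load-only]
step 1: L[1]=8 C[0]=6 → dur=8, Σ=14 | A=compute:t0 B=load:t1 [load-bound]
step 2: L[2]=3 C[1]=9 → dur=9, Σ=23 | A=load:t2 B=compute:t1 [compute-bound]
step 3: L[3]=4 C[2]=9 → dur=9, Σ=32 | A=compute:t2 B=load:t3 [compute-bound]
step 4: L[4]=3 C[3]=3 → dur=3, Σ=35 | A=load:t4 B=compute:t3 [tied]
step 5: L[5]=7 C[4]=5 → dur=7, Σ=42 | A=compute:t4 B=load:t5 [load-bound]
step 6: L[6]=9 C[5]=5 → dur=9, Σ=51 | A=load:t6 B=compute:t5 [load-bound]
step 7: C[6]=4 → dur=4, Σ=55 | A=compute:t6 B=idle [compute-only]

end_cycle[4] = 35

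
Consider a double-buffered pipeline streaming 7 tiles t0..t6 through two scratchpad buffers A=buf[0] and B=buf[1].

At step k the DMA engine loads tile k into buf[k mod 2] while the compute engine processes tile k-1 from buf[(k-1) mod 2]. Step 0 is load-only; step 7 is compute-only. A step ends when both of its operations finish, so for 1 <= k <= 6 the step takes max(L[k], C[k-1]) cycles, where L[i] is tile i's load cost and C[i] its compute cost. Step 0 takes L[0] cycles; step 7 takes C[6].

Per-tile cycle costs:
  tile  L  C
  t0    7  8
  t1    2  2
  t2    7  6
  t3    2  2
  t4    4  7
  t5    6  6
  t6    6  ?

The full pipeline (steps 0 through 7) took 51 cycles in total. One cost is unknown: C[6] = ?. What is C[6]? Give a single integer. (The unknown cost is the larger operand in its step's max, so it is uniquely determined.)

C[6] = 6

step 0 → dur = L[0]=7 = 7
step 1 → dur = max(L[1]=2, C[0]=8) = 8
step 2 → dur = max(L[2]=7, C[1]=2) = 7
step 3 → dur = max(L[3]=2, C[2]=6) = 6
step 4 → dur = max(L[4]=4, C[3]=2) = 4
step 5 → dur = max(L[5]=6, C[4]=7) = 7
step 6 → dur = max(L[6]=6, C[5]=6) = 6
step 7 → dur = C[6]=? = C[6]  (unknown; binding)
sum of known step durations = 45
dur[7] = total - known = 51 - 45 = 6
C[6] is the binding max in step 7, so C[6] = dur[7] = 6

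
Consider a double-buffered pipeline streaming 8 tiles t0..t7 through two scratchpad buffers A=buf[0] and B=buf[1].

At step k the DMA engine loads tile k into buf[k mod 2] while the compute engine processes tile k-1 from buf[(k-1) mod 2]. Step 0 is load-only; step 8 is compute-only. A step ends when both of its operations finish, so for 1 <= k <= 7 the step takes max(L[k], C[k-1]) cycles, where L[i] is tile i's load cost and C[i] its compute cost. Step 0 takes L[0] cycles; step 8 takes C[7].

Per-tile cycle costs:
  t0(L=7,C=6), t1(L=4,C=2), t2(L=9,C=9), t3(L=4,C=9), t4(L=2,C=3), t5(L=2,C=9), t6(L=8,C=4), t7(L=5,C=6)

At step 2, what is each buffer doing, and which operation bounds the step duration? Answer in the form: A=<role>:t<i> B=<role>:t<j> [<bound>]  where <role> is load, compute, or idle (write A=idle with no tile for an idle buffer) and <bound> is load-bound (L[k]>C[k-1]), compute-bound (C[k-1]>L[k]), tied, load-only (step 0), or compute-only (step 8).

[0] DMA t0→A (7c) ∥ CU idle ⇒ 7c, clock 7
[1] DMA t1→B (4c) ∥ CU A:t0 (6c) ⇒ 6c, clock 13
[2] DMA t2→A (9c) ∥ CU B:t1 (2c) ⇒ 9c, clock 22
[3] DMA t3→B (4c) ∥ CU A:t2 (9c) ⇒ 9c, clock 31
[4] DMA t4→A (2c) ∥ CU B:t3 (9c) ⇒ 9c, clock 40
[5] DMA t5→B (2c) ∥ CU A:t4 (3c) ⇒ 3c, clock 43
[6] DMA t6→A (8c) ∥ CU B:t5 (9c) ⇒ 9c, clock 52
[7] DMA t7→B (5c) ∥ CU A:t6 (4c) ⇒ 5c, clock 57
[8] DMA idle ∥ CU B:t7 (6c) ⇒ 6c, clock 63

step 2: A=load:t2 B=compute:t1 [load-bound]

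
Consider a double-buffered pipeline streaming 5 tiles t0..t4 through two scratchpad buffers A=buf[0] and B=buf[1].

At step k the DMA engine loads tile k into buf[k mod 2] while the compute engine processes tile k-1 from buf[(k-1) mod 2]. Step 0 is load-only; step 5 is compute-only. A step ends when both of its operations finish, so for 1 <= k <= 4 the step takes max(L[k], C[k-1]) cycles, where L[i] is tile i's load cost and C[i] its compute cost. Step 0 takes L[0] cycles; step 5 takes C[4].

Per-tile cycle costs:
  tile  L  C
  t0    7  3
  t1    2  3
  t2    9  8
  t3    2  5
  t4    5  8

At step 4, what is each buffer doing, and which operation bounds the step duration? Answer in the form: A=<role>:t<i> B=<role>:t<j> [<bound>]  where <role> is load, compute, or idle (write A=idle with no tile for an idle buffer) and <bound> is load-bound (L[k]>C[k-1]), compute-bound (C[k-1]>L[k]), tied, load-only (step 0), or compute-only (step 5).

step 4: A=load:t4 B=compute:t3 [tied]

  0. 7=7c; end=7; A:t0 B:-
  1. max(2,3)=3c; end=10; A:t0 B:t1
  2. max(9,3)=9c; end=19; A:t2 B:t1
  3. max(2,8)=8c; end=27; A:t2 B:t3
  4. max(5,5)=5c; end=32; A:t4 B:t3
  5. 8=8c; end=40; A:t4 B:t3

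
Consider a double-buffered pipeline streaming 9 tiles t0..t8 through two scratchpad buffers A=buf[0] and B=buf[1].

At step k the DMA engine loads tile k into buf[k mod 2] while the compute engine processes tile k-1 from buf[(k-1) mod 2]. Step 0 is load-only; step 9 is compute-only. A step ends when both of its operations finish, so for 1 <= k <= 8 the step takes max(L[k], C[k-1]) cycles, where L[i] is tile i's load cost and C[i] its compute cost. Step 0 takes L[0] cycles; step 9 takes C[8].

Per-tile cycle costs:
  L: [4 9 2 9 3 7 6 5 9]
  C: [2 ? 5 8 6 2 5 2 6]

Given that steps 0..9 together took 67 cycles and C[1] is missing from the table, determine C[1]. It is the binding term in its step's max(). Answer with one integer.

C[1] = 4

step 0 → dur = L[0]=4 = 4
step 1 → dur = max(L[1]=9, C[0]=2) = 9
step 2 → dur = max(L[2]=2, C[1]=?) = C[1]  (unknown; binding)
step 3 → dur = max(L[3]=9, C[2]=5) = 9
step 4 → dur = max(L[4]=3, C[3]=8) = 8
step 5 → dur = max(L[5]=7, C[4]=6) = 7
step 6 → dur = max(L[6]=6, C[5]=2) = 6
step 7 → dur = max(L[7]=5, C[6]=5) = 5
step 8 → dur = max(L[8]=9, C[7]=2) = 9
step 9 → dur = C[8]=6 = 6
sum of known step durations = 63
dur[2] = total - known = 67 - 63 = 4
C[1] is the binding max in step 2, so C[1] = dur[2] = 4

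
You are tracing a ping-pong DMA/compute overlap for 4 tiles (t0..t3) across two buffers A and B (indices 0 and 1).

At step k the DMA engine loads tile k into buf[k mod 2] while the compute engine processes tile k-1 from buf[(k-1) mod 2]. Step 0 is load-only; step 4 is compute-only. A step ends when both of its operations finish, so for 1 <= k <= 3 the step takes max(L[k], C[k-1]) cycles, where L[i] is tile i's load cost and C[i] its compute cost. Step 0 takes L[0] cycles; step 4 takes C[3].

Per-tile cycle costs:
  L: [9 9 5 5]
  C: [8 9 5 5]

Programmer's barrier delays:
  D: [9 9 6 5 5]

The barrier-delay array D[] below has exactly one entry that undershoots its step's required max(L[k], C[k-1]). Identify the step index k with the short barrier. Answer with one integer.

k=0 barrier L[0]=9→9c, D[0]=9 ok
k=1 barrier max(L[1]=9,C[0]=8)→9c, D[1]=9 ok
k=2 barrier max(L[2]=5,C[1]=9)→9c, D[2]=6 SHORT
k=3 barrier max(L[3]=5,C[2]=5)→5c, D[3]=5 ok
k=4 barrier C[3]=5→5c, D[4]=5 ok

hazard at step 2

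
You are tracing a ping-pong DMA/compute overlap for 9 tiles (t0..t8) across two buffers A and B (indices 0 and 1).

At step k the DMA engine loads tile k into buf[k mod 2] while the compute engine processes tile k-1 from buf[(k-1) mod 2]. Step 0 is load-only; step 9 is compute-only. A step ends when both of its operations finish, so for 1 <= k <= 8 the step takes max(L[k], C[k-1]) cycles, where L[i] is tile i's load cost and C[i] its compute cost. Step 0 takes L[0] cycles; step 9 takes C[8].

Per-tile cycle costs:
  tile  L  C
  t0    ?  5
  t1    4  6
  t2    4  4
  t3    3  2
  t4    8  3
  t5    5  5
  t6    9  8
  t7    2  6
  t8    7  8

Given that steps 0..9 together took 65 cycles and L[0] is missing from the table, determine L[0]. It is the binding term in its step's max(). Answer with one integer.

step 0 | dur = L[0]=? = L[0]  (unknown; binding)
step 1 | dur = max(L[1]=4, C[0]=5) = 5
step 2 | dur = max(L[2]=4, C[1]=6) = 6
step 3 | dur = max(L[3]=3, C[2]=4) = 4
step 4 | dur = max(L[4]=8, C[3]=2) = 8
step 5 | dur = max(L[5]=5, C[4]=3) = 5
step 6 | dur = max(L[6]=9, C[5]=5) = 9
step 7 | dur = max(L[7]=2, C[6]=8) = 8
step 8 | dur = max(L[8]=7, C[7]=6) = 7
step 9 | dur = C[8]=8 = 8
sum of known step durations = 60
dur[0] = total - known = 65 - 60 = 5
L[0] is the binding max in step 0, so L[0] = dur[0] = 5

L[0] = 5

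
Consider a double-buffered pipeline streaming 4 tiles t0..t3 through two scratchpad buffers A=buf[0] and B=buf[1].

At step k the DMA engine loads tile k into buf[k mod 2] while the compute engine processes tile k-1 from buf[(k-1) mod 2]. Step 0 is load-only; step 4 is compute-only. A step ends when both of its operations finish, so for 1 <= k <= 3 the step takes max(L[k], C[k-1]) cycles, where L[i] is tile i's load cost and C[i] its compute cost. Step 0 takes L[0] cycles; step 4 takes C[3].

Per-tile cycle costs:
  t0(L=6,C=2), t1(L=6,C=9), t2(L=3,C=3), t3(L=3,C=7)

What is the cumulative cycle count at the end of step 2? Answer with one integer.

end_cycle[2] = 21

step 0: L[0]=6 → dur=6, Σ=6 | A=load:t0 B=idle [load-only]
step 1: L[1]=6 C[0]=2 → dur=6, Σ=12 | A=compute:t0 B=load:t1 [load-bound]
step 2: L[2]=3 C[1]=9 → dur=9, Σ=21 | A=load:t2 B=compute:t1 [compute-bound]
step 3: L[3]=3 C[2]=3 → dur=3, Σ=24 | A=compute:t2 B=load:t3 [tied]
step 4: C[3]=7 → dur=7, Σ=31 | A=idle B=compute:t3 [compute-only]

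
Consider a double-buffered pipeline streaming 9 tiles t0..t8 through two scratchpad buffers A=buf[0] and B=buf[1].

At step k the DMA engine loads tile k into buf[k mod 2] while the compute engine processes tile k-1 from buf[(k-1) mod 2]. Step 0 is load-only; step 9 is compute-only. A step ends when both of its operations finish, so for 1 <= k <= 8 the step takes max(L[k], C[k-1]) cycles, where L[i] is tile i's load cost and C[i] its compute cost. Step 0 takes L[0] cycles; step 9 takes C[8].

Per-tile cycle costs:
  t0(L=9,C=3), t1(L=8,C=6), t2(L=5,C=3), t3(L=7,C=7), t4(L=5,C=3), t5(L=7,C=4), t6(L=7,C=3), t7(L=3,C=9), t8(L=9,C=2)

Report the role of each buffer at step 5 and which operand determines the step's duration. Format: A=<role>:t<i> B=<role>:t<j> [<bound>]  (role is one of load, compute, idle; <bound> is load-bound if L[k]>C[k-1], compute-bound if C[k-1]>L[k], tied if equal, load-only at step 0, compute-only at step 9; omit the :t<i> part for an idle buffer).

step 5: A=compute:t4 B=load:t5 [load-bound]

[0] DMA t0→A (9c) ∥ CU idle ⇒ 9c, clock 9
[1] DMA t1→B (8c) ∥ CU A:t0 (3c) ⇒ 8c, clock 17
[2] DMA t2→A (5c) ∥ CU B:t1 (6c) ⇒ 6c, clock 23
[3] DMA t3→B (7c) ∥ CU A:t2 (3c) ⇒ 7c, clock 30
[4] DMA t4→A (5c) ∥ CU B:t3 (7c) ⇒ 7c, clock 37
[5] DMA t5→B (7c) ∥ CU A:t4 (3c) ⇒ 7c, clock 44
[6] DMA t6→A (7c) ∥ CU B:t5 (4c) ⇒ 7c, clock 51
[7] DMA t7→B (3c) ∥ CU A:t6 (3c) ⇒ 3c, clock 54
[8] DMA t8→A (9c) ∥ CU B:t7 (9c) ⇒ 9c, clock 63
[9] DMA idle ∥ CU A:t8 (2c) ⇒ 2c, clock 65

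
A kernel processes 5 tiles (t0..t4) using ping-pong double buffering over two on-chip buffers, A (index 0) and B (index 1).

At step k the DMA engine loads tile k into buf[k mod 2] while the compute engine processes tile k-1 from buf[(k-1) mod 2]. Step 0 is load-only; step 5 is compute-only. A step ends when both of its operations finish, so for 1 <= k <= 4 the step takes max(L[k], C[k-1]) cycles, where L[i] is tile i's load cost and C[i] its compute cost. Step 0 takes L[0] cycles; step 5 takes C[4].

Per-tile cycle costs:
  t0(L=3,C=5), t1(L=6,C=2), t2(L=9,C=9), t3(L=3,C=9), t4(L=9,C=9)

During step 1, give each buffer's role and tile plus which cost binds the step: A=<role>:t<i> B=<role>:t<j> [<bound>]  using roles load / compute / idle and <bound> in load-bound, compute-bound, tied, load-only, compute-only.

step 1: A=compute:t0 B=load:t1 [load-bound]

  0. 3=3c; end=3; A:t0 B:-
  1. max(6,5)=6c; end=9; A:t0 B:t1
  2. max(9,2)=9c; end=18; A:t2 B:t1
  3. max(3,9)=9c; end=27; A:t2 B:t3
  4. max(9,9)=9c; end=36; A:t4 B:t3
  5. 9=9c; end=45; A:t4 B:t3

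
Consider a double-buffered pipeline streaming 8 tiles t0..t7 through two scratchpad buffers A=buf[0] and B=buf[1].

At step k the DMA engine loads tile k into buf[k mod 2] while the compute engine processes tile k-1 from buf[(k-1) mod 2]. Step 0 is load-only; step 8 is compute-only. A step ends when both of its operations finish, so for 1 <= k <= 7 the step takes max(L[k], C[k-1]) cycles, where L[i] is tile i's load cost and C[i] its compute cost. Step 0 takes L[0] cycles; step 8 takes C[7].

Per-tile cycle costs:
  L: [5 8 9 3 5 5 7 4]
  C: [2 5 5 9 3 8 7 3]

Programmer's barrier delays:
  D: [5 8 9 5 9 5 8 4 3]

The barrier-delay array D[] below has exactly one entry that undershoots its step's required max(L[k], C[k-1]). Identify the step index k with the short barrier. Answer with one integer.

hazard at step 7

step 0: need L[0]=5 = 5; D[0]=5 ok
step 1: need max(L[1]=8,C[0]=2) = 8; D[1]=8 ok
step 2: need max(L[2]=9,C[1]=5) = 9; D[2]=9 ok
step 3: need max(L[3]=3,C[2]=5) = 5; D[3]=5 ok
step 4: need max(L[4]=5,C[3]=9) = 9; D[4]=9 ok
step 5: need max(L[5]=5,C[4]=3) = 5; D[5]=5 ok
step 6: need max(L[6]=7,C[5]=8) = 8; D[6]=8 ok
step 7: need max(L[7]=4,C[6]=7) = 7; D[7]=4 SHORT
step 8: need C[7]=3 = 3; D[8]=3 ok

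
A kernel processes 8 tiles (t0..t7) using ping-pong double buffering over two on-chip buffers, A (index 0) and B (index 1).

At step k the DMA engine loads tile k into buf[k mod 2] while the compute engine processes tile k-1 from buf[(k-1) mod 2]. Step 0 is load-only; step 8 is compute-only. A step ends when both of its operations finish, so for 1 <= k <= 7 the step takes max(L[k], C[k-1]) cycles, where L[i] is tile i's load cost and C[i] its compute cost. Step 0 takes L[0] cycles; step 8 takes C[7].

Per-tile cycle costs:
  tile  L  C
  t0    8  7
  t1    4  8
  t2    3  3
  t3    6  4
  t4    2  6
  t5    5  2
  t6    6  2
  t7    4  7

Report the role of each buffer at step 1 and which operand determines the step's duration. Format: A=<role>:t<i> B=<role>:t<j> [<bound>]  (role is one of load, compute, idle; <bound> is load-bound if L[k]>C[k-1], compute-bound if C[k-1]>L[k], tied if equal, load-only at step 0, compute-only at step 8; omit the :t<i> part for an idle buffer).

k=0 load=t0/8c comp=- wait=8 total=8
k=1 load=t1/4c comp=t0/7c wait=7 total=15
k=2 load=t2/3c comp=t1/8c wait=8 total=23
k=3 load=t3/6c comp=t2/3c wait=6 total=29
k=4 load=t4/2c comp=t3/4c wait=4 total=33
k=5 load=t5/5c comp=t4/6c wait=6 total=39
k=6 load=t6/6c comp=t5/2c wait=6 total=45
k=7 load=t7/4c comp=t6/2c wait=4 total=49
k=8 load=- comp=t7/7c wait=7 total=56

step 1: A=compute:t0 B=load:t1 [compute-bound]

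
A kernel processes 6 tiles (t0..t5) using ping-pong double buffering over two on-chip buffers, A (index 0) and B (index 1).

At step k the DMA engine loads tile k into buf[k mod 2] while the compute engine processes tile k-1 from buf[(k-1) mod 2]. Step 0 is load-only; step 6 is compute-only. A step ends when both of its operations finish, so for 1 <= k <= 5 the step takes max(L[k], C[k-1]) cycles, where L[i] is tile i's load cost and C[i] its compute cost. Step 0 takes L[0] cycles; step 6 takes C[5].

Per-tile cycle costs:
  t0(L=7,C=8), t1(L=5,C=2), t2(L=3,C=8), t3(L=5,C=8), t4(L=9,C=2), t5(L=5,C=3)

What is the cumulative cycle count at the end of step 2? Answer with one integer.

end_cycle[2] = 18

step 0: L[0]=7 → dur=7, Σ=7 | A=load:t0 B=idle [load-only]
step 1: L[1]=5 C[0]=8 → dur=8, Σ=15 | A=compute:t0 B=load:t1 [compute-bound]
step 2: L[2]=3 C[1]=2 → dur=3, Σ=18 | A=load:t2 B=compute:t1 [load-bound]
step 3: L[3]=5 C[2]=8 → dur=8, Σ=26 | A=compute:t2 B=load:t3 [compute-bound]
step 4: L[4]=9 C[3]=8 → dur=9, Σ=35 | A=load:t4 B=compute:t3 [load-bound]
step 5: L[5]=5 C[4]=2 → dur=5, Σ=40 | A=compute:t4 B=load:t5 [load-bound]
step 6: C[5]=3 → dur=3, Σ=43 | A=idle B=compute:t5 [compute-only]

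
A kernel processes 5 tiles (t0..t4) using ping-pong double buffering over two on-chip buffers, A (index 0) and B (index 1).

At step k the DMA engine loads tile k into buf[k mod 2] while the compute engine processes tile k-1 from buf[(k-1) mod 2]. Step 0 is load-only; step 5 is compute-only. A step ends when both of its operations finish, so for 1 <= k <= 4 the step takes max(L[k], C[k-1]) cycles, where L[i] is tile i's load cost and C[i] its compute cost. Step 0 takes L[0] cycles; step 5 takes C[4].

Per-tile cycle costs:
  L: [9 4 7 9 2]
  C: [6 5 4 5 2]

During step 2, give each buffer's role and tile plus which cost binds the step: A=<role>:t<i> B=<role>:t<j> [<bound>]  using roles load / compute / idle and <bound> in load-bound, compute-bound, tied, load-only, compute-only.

step 0: L[0]=9 → dur=9, Σ=9 | A=load:t0 B=idle [load-only]
step 1: L[1]=4 C[0]=6 → dur=6, Σ=15 | A=compute:t0 B=load:t1 [compute-bound]
step 2: L[2]=7 C[1]=5 → dur=7, Σ=22 | A=load:t2 B=compute:t1 [load-bound]
step 3: L[3]=9 C[2]=4 → dur=9, Σ=31 | A=compute:t2 B=load:t3 [load-bound]
step 4: L[4]=2 C[3]=5 → dur=5, Σ=36 | A=load:t4 B=compute:t3 [compute-bound]
step 5: C[4]=2 → dur=2, Σ=38 | A=compute:t4 B=idle [compute-only]

step 2: A=load:t2 B=compute:t1 [load-bound]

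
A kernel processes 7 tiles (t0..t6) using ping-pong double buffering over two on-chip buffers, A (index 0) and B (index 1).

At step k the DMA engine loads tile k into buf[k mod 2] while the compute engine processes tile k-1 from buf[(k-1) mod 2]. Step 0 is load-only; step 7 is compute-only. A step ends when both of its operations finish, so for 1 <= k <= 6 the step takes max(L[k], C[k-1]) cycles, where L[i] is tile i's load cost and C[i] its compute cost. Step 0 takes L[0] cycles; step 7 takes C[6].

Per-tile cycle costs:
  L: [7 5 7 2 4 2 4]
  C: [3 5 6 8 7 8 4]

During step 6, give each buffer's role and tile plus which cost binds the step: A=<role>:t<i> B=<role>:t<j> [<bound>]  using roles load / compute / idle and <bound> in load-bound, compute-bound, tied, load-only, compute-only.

step 6: A=load:t6 B=compute:t5 [compute-bound]

  0. 7=7c; end=7; A:t0 B:-
  1. max(5,3)=5c; end=12; A:t0 B:t1
  2. max(7,5)=7c; end=19; A:t2 B:t1
  3. max(2,6)=6c; end=25; A:t2 B:t3
  4. max(4,8)=8c; end=33; A:t4 B:t3
  5. max(2,7)=7c; end=40; A:t4 B:t5
  6. max(4,8)=8c; end=48; A:t6 B:t5
  7. 4=4c; end=52; A:t6 B:t5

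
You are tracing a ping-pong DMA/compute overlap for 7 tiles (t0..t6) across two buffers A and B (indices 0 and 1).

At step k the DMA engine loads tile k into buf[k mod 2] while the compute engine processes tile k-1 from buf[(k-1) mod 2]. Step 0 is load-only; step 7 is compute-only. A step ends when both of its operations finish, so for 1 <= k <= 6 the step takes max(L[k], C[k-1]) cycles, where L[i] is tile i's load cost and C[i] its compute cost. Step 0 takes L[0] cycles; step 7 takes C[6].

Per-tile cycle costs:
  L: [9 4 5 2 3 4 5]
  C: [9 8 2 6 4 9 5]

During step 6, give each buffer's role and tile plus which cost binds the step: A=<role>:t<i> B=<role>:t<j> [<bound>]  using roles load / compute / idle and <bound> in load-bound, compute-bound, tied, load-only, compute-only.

[0] DMA t0→A (9c) ∥ CU idle ⇒ 9c, clock 9
[1] DMA t1→B (4c) ∥ CU A:t0 (9c) ⇒ 9c, clock 18
[2] DMA t2→A (5c) ∥ CU B:t1 (8c) ⇒ 8c, clock 26
[3] DMA t3→B (2c) ∥ CU A:t2 (2c) ⇒ 2c, clock 28
[4] DMA t4→A (3c) ∥ CU B:t3 (6c) ⇒ 6c, clock 34
[5] DMA t5→B (4c) ∥ CU A:t4 (4c) ⇒ 4c, clock 38
[6] DMA t6→A (5c) ∥ CU B:t5 (9c) ⇒ 9c, clock 47
[7] DMA idle ∥ CU A:t6 (5c) ⇒ 5c, clock 52

step 6: A=load:t6 B=compute:t5 [compute-bound]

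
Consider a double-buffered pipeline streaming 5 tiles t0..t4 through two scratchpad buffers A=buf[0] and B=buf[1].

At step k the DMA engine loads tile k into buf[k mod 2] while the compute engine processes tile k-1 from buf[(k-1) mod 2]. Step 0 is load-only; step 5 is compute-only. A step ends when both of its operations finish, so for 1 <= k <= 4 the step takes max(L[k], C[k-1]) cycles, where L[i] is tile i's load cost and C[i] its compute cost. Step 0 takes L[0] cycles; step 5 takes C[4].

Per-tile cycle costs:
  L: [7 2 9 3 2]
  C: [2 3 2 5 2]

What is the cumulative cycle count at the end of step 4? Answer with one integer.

end_cycle[4] = 26

step 0: L[0]=7 → dur=7, Σ=7 | A=load:t0 B=idle [load-only]
step 1: L[1]=2 C[0]=2 → dur=2, Σ=9 | A=compute:t0 B=load:t1 [tied]
step 2: L[2]=9 C[1]=3 → dur=9, Σ=18 | A=load:t2 B=compute:t1 [load-bound]
step 3: L[3]=3 C[2]=2 → dur=3, Σ=21 | A=compute:t2 B=load:t3 [load-bound]
step 4: L[4]=2 C[3]=5 → dur=5, Σ=26 | A=load:t4 B=compute:t3 [compute-bound]
step 5: C[4]=2 → dur=2, Σ=28 | A=compute:t4 B=idle [compute-only]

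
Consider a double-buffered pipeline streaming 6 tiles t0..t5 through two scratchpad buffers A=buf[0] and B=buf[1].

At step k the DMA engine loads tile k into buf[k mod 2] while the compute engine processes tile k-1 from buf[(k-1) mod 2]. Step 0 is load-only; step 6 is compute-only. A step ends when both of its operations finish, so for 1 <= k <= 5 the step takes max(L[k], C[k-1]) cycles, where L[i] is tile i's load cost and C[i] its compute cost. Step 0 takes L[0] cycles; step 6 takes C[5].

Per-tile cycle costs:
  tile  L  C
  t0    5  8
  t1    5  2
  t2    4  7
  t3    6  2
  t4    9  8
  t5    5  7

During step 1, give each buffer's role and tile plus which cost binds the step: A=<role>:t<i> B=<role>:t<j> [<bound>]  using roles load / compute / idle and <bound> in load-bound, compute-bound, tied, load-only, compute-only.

step 1: A=compute:t0 B=load:t1 [compute-bound]

  0. 5=5c; end=5; A:t0 B:-
  1. max(5,8)=8c; end=13; A:t0 B:t1
  2. max(4,2)=4c; end=17; A:t2 B:t1
  3. max(6,7)=7c; end=24; A:t2 B:t3
  4. max(9,2)=9c; end=33; A:t4 B:t3
  5. max(5,8)=8c; end=41; A:t4 B:t5
  6. 7=7c; end=48; A:t4 B:t5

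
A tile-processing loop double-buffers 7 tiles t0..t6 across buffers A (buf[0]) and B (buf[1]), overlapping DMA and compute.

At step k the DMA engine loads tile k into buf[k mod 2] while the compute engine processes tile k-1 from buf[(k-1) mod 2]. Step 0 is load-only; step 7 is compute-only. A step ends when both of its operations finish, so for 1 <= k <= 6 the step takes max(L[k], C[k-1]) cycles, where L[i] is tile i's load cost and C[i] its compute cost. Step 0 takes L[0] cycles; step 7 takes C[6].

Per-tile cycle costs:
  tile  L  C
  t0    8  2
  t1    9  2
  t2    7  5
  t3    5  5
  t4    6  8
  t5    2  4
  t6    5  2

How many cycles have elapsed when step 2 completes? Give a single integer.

end_cycle[2] = 24

[0] DMA t0→A (8c) ∥ CU idle ⇒ 8c, clock 8
[1] DMA t1→B (9c) ∥ CU A:t0 (2c) ⇒ 9c, clock 17
[2] DMA t2→A (7c) ∥ CU B:t1 (2c) ⇒ 7c, clock 24
[3] DMA t3→B (5c) ∥ CU A:t2 (5c) ⇒ 5c, clock 29
[4] DMA t4→A (6c) ∥ CU B:t3 (5c) ⇒ 6c, clock 35
[5] DMA t5→B (2c) ∥ CU A:t4 (8c) ⇒ 8c, clock 43
[6] DMA t6→A (5c) ∥ CU B:t5 (4c) ⇒ 5c, clock 48
[7] DMA idle ∥ CU A:t6 (2c) ⇒ 2c, clock 50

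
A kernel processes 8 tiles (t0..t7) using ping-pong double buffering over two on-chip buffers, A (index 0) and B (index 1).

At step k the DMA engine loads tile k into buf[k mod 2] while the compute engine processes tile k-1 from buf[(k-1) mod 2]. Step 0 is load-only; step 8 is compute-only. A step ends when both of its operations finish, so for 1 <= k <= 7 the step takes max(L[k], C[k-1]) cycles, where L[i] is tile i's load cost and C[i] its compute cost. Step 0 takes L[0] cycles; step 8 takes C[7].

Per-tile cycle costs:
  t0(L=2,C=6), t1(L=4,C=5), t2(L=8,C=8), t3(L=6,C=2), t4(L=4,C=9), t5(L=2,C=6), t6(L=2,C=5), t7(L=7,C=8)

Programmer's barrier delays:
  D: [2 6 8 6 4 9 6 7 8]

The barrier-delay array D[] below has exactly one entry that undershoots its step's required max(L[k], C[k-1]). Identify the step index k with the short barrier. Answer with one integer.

step 0: need L[0]=2 = 2; D[0]=2 ok
step 1: need max(L[1]=4,C[0]=6) = 6; D[1]=6 ok
step 2: need max(L[2]=8,C[1]=5) = 8; D[2]=8 ok
step 3: need max(L[3]=6,C[2]=8) = 8; D[3]=6 SHORT
step 4: need max(L[4]=4,C[3]=2) = 4; D[4]=4 ok
step 5: need max(L[5]=2,C[4]=9) = 9; D[5]=9 ok
step 6: need max(L[6]=2,C[5]=6) = 6; D[6]=6 ok
step 7: need max(L[7]=7,C[6]=5) = 7; D[7]=7 ok
step 8: need C[7]=8 = 8; D[8]=8 ok

hazard at step 3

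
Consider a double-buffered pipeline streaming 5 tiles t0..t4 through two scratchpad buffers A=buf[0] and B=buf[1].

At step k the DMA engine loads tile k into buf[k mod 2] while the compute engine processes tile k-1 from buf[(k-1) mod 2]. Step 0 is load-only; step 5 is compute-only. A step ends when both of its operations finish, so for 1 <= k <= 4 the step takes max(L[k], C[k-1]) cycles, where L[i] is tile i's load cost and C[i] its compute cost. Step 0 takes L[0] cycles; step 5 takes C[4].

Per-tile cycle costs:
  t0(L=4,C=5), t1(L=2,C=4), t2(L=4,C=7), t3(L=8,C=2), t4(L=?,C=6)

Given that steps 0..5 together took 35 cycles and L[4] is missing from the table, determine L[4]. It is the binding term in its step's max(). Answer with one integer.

L[4] = 8

step 0 | dur = L[0]=4 = 4
step 1 | dur = max(L[1]=2, C[0]=5) = 5
step 2 | dur = max(L[2]=4, C[1]=4) = 4
step 3 | dur = max(L[3]=8, C[2]=7) = 8
step 4 | dur = max(L[4]=?, C[3]=2) = L[4]  (unknown; binding)
step 5 | dur = C[4]=6 = 6
sum of known step durations = 27
dur[4] = total - known = 35 - 27 = 8
L[4] is the binding max in step 4, so L[4] = dur[4] = 8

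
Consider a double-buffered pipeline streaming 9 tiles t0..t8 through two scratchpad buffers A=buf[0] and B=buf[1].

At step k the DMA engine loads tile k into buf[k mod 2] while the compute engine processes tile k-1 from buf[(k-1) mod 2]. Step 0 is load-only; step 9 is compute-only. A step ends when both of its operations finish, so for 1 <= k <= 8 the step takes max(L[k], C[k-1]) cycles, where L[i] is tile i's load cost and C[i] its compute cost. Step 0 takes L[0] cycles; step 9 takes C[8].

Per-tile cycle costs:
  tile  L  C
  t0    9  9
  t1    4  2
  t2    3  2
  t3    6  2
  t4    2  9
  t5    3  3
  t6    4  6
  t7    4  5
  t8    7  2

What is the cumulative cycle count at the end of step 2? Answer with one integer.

end_cycle[2] = 21

k=0 load=t0/9c comp=- wait=9 total=9
k=1 load=t1/4c comp=t0/9c wait=9 total=18
k=2 load=t2/3c comp=t1/2c wait=3 total=21
k=3 load=t3/6c comp=t2/2c wait=6 total=27
k=4 load=t4/2c comp=t3/2c wait=2 total=29
k=5 load=t5/3c comp=t4/9c wait=9 total=38
k=6 load=t6/4c comp=t5/3c wait=4 total=42
k=7 load=t7/4c comp=t6/6c wait=6 total=48
k=8 load=t8/7c comp=t7/5c wait=7 total=55
k=9 load=- comp=t8/2c wait=2 total=57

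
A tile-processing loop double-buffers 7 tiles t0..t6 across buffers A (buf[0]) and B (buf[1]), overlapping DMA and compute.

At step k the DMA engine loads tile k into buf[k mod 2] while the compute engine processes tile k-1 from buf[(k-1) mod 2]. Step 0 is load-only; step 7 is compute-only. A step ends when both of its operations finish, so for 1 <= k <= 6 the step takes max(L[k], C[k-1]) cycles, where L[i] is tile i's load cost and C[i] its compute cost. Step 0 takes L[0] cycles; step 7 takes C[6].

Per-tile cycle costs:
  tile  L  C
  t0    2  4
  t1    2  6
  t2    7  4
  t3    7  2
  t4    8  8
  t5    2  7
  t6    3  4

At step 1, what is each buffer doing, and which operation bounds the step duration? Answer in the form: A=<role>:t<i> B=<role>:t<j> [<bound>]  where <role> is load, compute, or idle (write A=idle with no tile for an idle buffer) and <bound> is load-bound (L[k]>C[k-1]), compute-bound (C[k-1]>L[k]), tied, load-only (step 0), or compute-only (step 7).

step 1: A=compute:t0 B=load:t1 [compute-bound]

k=0 load=t0/2c comp=- wait=2 total=2
k=1 load=t1/2c comp=t0/4c wait=4 total=6
k=2 load=t2/7c comp=t1/6c wait=7 total=13
k=3 load=t3/7c comp=t2/4c wait=7 total=20
k=4 load=t4/8c comp=t3/2c wait=8 total=28
k=5 load=t5/2c comp=t4/8c wait=8 total=36
k=6 load=t6/3c comp=t5/7c wait=7 total=43
k=7 load=- comp=t6/4c wait=4 total=47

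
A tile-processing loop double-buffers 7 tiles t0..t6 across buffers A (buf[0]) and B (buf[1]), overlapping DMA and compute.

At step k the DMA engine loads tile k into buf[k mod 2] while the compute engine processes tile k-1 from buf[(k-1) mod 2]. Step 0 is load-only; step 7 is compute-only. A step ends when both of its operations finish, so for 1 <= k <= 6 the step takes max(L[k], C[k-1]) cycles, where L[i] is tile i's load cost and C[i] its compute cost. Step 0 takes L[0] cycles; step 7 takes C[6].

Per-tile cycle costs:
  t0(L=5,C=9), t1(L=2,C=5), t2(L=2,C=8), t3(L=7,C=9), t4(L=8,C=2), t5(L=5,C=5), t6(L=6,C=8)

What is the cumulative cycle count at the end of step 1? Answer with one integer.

end_cycle[1] = 14

step 0: L[0]=5 → dur=5, Σ=5 | A=load:t0 B=idle [load-only]
step 1: L[1]=2 C[0]=9 → dur=9, Σ=14 | A=compute:t0 B=load:t1 [compute-bound]
step 2: L[2]=2 C[1]=5 → dur=5, Σ=19 | A=load:t2 B=compute:t1 [compute-bound]
step 3: L[3]=7 C[2]=8 → dur=8, Σ=27 | A=compute:t2 B=load:t3 [compute-bound]
step 4: L[4]=8 C[3]=9 → dur=9, Σ=36 | A=load:t4 B=compute:t3 [compute-bound]
step 5: L[5]=5 C[4]=2 → dur=5, Σ=41 | A=compute:t4 B=load:t5 [load-bound]
step 6: L[6]=6 C[5]=5 → dur=6, Σ=47 | A=load:t6 B=compute:t5 [load-bound]
step 7: C[6]=8 → dur=8, Σ=55 | A=compute:t6 B=idle [compute-only]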